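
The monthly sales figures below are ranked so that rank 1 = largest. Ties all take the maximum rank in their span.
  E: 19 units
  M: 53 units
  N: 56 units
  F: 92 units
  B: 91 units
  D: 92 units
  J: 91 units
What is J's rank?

4

Sorted (descending): 92, 92, 91, 91, 56, 53, 19
The 2 values of 92 occupy positions 1–2 → each gets rank 2.
The 2 values of 91 occupy positions 3–4 → each gets rank 4.
J has value 91 units → rank 4.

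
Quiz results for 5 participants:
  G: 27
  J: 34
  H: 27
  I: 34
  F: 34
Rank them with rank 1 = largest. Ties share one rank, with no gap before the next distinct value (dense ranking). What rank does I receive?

Sorted (descending): 34, 34, 34, 27, 27
The 3 values of 34 share dense rank 1.
The 2 values of 27 share dense rank 2.
I has value 34 → rank 1.

1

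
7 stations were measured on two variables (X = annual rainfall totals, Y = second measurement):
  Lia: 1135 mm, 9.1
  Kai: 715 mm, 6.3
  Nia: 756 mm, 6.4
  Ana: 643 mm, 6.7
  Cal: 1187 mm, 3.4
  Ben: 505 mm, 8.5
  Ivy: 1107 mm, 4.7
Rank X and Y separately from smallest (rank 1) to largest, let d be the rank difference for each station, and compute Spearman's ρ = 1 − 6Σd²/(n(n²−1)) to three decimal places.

-0.429

Ranks of variable 1: 6, 3, 4, 2, 7, 1, 5
Ranks of variable 2: 7, 3, 4, 5, 1, 6, 2
d = r₁ − r₂: -1, 0, 0, -3, 6, -5, 3
d²: 1, 0, 0, 9, 36, 25, 9; Σd² = 80
ρ = 1 − 6·80/(7·48) = 1 − 480/336 = -0.429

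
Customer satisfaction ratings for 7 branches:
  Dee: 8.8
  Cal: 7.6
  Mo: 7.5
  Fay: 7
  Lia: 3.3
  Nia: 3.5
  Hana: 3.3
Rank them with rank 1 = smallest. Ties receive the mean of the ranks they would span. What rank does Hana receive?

1.5

Sorted (ascending): 3.3, 3.3, 3.5, 7, 7.5, 7.6, 8.8
The 2 values of 3.3 occupy positions 1–2 → average rank (1+2)/2 = 1.5.
Hana has value 3.3 → rank 1.5.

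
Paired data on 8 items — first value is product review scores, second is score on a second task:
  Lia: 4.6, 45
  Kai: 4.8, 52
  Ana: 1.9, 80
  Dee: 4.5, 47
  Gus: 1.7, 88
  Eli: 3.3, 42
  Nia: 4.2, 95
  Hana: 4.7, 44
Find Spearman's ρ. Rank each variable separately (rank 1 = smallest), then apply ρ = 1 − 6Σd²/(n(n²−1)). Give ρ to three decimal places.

-0.381

Ranks of variable 1: 6, 8, 2, 5, 1, 3, 4, 7
Ranks of variable 2: 3, 5, 6, 4, 7, 1, 8, 2
d = r₁ − r₂: 3, 3, -4, 1, -6, 2, -4, 5
d²: 9, 9, 16, 1, 36, 4, 16, 25; Σd² = 116
ρ = 1 − 6·116/(8·63) = 1 − 696/504 = -0.381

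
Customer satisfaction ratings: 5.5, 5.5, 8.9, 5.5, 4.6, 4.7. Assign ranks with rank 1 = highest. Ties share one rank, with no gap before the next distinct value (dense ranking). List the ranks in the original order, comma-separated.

2, 2, 1, 2, 4, 3

Sorted (descending): 8.9, 5.5, 5.5, 5.5, 4.7, 4.6
The 3 values of 5.5 share dense rank 2.
Remaining distinct values take the next consecutive integers.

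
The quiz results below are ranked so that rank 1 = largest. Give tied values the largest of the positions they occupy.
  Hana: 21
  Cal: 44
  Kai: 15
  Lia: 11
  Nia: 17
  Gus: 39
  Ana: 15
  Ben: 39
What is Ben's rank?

3

Sorted (descending): 44, 39, 39, 21, 17, 15, 15, 11
The 2 values of 39 occupy positions 2–3 → each gets rank 3.
The 2 values of 15 occupy positions 6–7 → each gets rank 7.
Ben has value 39 → rank 3.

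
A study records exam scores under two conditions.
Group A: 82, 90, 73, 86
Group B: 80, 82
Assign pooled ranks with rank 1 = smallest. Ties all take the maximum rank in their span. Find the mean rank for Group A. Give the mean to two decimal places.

4.00

Sorted (ascending): 73, 80, 82, 82, 86, 90
The 2 values of 82 occupy positions 3–4 → each gets rank 4.
Group A values → pooled ranks: 82→4, 90→6, 73→1, 86→5
Mean rank = (4 + 6 + 1 + 5) / 4 = 4.00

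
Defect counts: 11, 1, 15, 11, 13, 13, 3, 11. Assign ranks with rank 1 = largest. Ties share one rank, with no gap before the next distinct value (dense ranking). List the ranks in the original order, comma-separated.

Sorted (descending): 15, 13, 13, 11, 11, 11, 3, 1
The 2 values of 13 share dense rank 2.
The 3 values of 11 share dense rank 3.
Remaining distinct values take the next consecutive integers.

3, 5, 1, 3, 2, 2, 4, 3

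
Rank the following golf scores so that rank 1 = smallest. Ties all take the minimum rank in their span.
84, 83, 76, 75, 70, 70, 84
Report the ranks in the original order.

Sorted (ascending): 70, 70, 75, 76, 83, 84, 84
The 2 values of 70 occupy positions 1–2 → each gets rank 1.
The 2 values of 84 occupy positions 6–7 → each gets rank 6.

6, 5, 4, 3, 1, 1, 6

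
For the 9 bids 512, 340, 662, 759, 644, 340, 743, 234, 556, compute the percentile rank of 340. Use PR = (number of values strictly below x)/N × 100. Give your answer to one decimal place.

11.1

N = 9.
Strictly below 340: 1. Equal to 340: 2.
PR = 1/9 × 100 = 11.1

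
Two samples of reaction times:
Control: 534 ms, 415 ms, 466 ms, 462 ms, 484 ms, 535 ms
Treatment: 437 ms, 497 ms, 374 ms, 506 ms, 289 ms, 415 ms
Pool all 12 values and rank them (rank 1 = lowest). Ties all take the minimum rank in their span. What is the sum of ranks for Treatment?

30

Sorted (ascending): 289, 374, 415, 415, 437, 462, 466, 484, 497, 506, 534, 535
The 2 values of 415 occupy positions 3–4 → each gets rank 3.
Treatment values → pooled ranks: 437→5, 497→9, 374→2, 506→10, 289→1, 415→3
Rank sum = 5 + 9 + 2 + 10 + 1 + 3 = 30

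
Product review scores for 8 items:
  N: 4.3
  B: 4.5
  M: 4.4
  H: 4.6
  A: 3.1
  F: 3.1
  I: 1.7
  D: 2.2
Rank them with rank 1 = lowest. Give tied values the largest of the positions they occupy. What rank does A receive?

Sorted (ascending): 1.7, 2.2, 3.1, 3.1, 4.3, 4.4, 4.5, 4.6
The 2 values of 3.1 occupy positions 3–4 → each gets rank 4.
A has value 3.1 → rank 4.

4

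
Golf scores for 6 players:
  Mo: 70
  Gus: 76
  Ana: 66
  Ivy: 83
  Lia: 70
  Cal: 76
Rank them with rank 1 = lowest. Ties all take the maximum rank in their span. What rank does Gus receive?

5

Sorted (ascending): 66, 70, 70, 76, 76, 83
The 2 values of 70 occupy positions 2–3 → each gets rank 3.
The 2 values of 76 occupy positions 4–5 → each gets rank 5.
Gus has value 76 → rank 5.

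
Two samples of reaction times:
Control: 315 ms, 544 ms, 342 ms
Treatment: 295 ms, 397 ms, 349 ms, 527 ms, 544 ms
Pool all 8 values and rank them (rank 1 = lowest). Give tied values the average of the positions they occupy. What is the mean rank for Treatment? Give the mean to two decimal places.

4.70

Sorted (ascending): 295, 315, 342, 349, 397, 527, 544, 544
The 2 values of 544 occupy positions 7–8 → average rank (7+8)/2 = 7.5.
Treatment values → pooled ranks: 295→1, 397→5, 349→4, 527→6, 544→7.5
Mean rank = (1 + 5 + 4 + 6 + 7.5) / 5 = 4.70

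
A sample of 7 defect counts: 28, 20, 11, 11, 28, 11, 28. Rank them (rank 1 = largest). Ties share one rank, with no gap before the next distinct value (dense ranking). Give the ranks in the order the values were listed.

1, 2, 3, 3, 1, 3, 1

Sorted (descending): 28, 28, 28, 20, 11, 11, 11
The 3 values of 28 share dense rank 1.
The 3 values of 11 share dense rank 3.
Remaining distinct values take the next consecutive integers.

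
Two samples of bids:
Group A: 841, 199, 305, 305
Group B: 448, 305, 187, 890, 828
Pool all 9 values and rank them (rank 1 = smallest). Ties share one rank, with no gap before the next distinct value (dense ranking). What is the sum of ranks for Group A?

14

Sorted (ascending): 187, 199, 305, 305, 305, 448, 828, 841, 890
The 3 values of 305 share dense rank 3.
Remaining distinct values take the next consecutive integers.
Group A values → pooled ranks: 841→6, 199→2, 305→3, 305→3
Rank sum = 6 + 2 + 3 + 3 = 14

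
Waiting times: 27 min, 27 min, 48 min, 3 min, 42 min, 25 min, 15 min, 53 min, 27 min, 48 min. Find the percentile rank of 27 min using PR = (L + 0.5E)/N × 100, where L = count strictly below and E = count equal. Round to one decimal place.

N = 10.
Strictly below 27: 3. Equal to 27: 3.
PR = (3 + 0.5·3)/10 × 100 = 45.0

45.0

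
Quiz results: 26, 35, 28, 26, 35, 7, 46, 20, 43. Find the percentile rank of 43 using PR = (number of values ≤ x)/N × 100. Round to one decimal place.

88.9

N = 9.
Strictly below 43: 7. Equal to 43: 1.
PR = 8/9 × 100 = 88.9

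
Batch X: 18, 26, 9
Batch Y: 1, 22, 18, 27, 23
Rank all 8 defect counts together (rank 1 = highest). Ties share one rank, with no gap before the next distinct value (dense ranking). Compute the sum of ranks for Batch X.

13

Sorted (descending): 27, 26, 23, 22, 18, 18, 9, 1
The 2 values of 18 share dense rank 5.
Remaining distinct values take the next consecutive integers.
Batch X values → pooled ranks: 18→5, 26→2, 9→6
Rank sum = 5 + 2 + 6 = 13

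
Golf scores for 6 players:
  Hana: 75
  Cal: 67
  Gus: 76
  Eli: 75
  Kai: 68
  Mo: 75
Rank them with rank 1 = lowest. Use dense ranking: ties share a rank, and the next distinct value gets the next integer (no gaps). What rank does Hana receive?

3

Sorted (ascending): 67, 68, 75, 75, 75, 76
The 3 values of 75 share dense rank 3.
Remaining distinct values take the next consecutive integers.
Hana has value 75 → rank 3.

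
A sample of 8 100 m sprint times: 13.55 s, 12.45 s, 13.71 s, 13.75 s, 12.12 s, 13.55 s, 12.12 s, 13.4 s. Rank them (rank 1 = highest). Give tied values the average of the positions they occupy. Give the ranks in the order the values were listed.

Sorted (descending): 13.75, 13.71, 13.55, 13.55, 13.4, 12.45, 12.12, 12.12
The 2 values of 13.55 occupy positions 3–4 → average rank (3+4)/2 = 3.5.
The 2 values of 12.12 occupy positions 7–8 → average rank (7+8)/2 = 7.5.

3.5, 6, 2, 1, 7.5, 3.5, 7.5, 5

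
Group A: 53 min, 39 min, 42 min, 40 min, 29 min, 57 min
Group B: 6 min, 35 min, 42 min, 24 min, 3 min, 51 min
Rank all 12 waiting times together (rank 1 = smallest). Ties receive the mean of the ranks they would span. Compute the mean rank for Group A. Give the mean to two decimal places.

8.08

Sorted (ascending): 3, 6, 24, 29, 35, 39, 40, 42, 42, 51, 53, 57
The 2 values of 42 occupy positions 8–9 → average rank (8+9)/2 = 8.5.
Group A values → pooled ranks: 53→11, 39→6, 42→8.5, 40→7, 29→4, 57→12
Mean rank = (11 + 6 + 8.5 + 7 + 4 + 12) / 6 = 8.08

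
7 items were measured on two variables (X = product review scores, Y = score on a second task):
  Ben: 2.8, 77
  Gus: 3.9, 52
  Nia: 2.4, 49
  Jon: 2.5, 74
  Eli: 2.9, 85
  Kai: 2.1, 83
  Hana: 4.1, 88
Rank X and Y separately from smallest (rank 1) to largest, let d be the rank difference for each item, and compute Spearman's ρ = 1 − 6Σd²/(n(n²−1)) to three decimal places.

0.393

Ranks of variable 1: 4, 6, 2, 3, 5, 1, 7
Ranks of variable 2: 4, 2, 1, 3, 6, 5, 7
d = r₁ − r₂: 0, 4, 1, 0, -1, -4, 0
d²: 0, 16, 1, 0, 1, 16, 0; Σd² = 34
ρ = 1 − 6·34/(7·48) = 1 − 204/336 = 0.393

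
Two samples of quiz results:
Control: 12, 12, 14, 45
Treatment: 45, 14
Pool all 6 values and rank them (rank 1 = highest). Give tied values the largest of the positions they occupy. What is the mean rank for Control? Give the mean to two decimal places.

Sorted (descending): 45, 45, 14, 14, 12, 12
The 2 values of 45 occupy positions 1–2 → each gets rank 2.
The 2 values of 14 occupy positions 3–4 → each gets rank 4.
The 2 values of 12 occupy positions 5–6 → each gets rank 6.
Control values → pooled ranks: 12→6, 12→6, 14→4, 45→2
Mean rank = (6 + 6 + 4 + 2) / 4 = 4.50

4.50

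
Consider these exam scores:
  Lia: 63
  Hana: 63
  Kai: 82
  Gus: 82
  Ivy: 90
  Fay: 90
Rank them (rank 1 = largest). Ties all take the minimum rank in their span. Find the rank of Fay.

Sorted (descending): 90, 90, 82, 82, 63, 63
The 2 values of 90 occupy positions 1–2 → each gets rank 1.
The 2 values of 82 occupy positions 3–4 → each gets rank 3.
The 2 values of 63 occupy positions 5–6 → each gets rank 5.
Fay has value 90 → rank 1.

1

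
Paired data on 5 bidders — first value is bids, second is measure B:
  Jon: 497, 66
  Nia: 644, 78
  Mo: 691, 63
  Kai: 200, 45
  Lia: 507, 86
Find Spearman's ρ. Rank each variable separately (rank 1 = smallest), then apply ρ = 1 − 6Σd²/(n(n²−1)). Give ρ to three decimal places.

Ranks of variable 1: 2, 4, 5, 1, 3
Ranks of variable 2: 3, 4, 2, 1, 5
d = r₁ − r₂: -1, 0, 3, 0, -2
d²: 1, 0, 9, 0, 4; Σd² = 14
ρ = 1 − 6·14/(5·24) = 1 − 84/120 = 0.300

0.300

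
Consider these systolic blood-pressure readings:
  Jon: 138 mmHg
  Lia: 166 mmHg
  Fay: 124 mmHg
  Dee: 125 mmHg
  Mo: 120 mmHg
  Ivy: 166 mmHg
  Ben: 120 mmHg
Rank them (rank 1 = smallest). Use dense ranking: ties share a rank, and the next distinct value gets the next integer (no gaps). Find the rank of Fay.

2

Sorted (ascending): 120, 120, 124, 125, 138, 166, 166
The 2 values of 120 share dense rank 1.
The 2 values of 166 share dense rank 5.
Remaining distinct values take the next consecutive integers.
Fay has value 124 mmHg → rank 2.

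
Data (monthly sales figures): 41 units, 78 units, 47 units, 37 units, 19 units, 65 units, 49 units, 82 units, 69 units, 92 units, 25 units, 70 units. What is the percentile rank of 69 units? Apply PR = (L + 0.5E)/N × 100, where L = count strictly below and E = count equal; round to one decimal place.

62.5

N = 12.
Strictly below 69: 7. Equal to 69: 1.
PR = (7 + 0.5·1)/12 × 100 = 62.5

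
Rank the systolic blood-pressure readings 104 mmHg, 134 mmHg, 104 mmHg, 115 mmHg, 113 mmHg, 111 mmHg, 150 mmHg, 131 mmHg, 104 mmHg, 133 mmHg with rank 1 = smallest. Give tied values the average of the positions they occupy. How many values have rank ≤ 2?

3

Sorted (ascending): 104, 104, 104, 111, 113, 115, 131, 133, 134, 150
The 3 values of 104 occupy positions 1–3 → average rank 2.
Ranks ≤ 2: {2, 2, 2} → 3 values.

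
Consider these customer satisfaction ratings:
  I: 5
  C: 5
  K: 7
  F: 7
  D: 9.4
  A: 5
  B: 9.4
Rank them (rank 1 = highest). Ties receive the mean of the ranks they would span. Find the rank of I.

Sorted (descending): 9.4, 9.4, 7, 7, 5, 5, 5
The 2 values of 9.4 occupy positions 1–2 → average rank (1+2)/2 = 1.5.
The 2 values of 7 occupy positions 3–4 → average rank (3+4)/2 = 3.5.
The 3 values of 5 occupy positions 5–7 → average rank 6.
I has value 5 → rank 6.

6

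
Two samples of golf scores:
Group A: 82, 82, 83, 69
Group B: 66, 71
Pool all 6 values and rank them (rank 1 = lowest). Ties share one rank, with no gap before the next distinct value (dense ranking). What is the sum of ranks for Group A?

Sorted (ascending): 66, 69, 71, 82, 82, 83
The 2 values of 82 share dense rank 4.
Remaining distinct values take the next consecutive integers.
Group A values → pooled ranks: 82→4, 82→4, 83→5, 69→2
Rank sum = 4 + 4 + 5 + 2 = 15

15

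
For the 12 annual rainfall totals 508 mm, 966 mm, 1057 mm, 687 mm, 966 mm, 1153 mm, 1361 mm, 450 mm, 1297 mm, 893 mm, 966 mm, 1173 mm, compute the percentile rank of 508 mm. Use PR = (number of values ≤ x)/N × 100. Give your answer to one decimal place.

16.7

N = 12.
Strictly below 508: 1. Equal to 508: 1.
PR = 2/12 × 100 = 16.7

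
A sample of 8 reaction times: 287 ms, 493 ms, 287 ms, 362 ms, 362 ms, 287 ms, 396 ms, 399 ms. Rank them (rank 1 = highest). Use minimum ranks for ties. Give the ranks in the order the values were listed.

Sorted (descending): 493, 399, 396, 362, 362, 287, 287, 287
The 2 values of 362 occupy positions 4–5 → each gets rank 4.
The 3 values of 287 occupy positions 6–8 → each gets rank 6.

6, 1, 6, 4, 4, 6, 3, 2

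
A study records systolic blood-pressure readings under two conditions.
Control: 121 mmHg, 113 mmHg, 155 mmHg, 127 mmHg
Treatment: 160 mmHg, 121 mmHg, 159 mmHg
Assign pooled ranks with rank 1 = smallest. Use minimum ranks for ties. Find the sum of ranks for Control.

Sorted (ascending): 113, 121, 121, 127, 155, 159, 160
The 2 values of 121 occupy positions 2–3 → each gets rank 2.
Control values → pooled ranks: 121→2, 113→1, 155→5, 127→4
Rank sum = 2 + 1 + 5 + 4 = 12

12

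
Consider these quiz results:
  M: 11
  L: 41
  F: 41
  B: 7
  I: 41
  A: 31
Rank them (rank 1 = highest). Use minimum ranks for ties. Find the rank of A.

Sorted (descending): 41, 41, 41, 31, 11, 7
The 3 values of 41 occupy positions 1–3 → each gets rank 1.
A has value 31 → rank 4.

4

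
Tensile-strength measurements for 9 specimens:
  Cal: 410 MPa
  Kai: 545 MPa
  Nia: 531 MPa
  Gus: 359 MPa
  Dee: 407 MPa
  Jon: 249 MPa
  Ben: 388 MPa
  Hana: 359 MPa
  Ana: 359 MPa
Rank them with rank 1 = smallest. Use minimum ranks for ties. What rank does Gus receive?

Sorted (ascending): 249, 359, 359, 359, 388, 407, 410, 531, 545
The 3 values of 359 occupy positions 2–4 → each gets rank 2.
Gus has value 359 MPa → rank 2.

2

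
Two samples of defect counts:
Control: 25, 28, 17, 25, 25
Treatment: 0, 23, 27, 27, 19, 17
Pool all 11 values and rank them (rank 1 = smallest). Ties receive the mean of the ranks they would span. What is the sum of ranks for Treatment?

Sorted (ascending): 0, 17, 17, 19, 23, 25, 25, 25, 27, 27, 28
The 2 values of 17 occupy positions 2–3 → average rank (2+3)/2 = 2.5.
The 3 values of 25 occupy positions 6–8 → average rank 7.
The 2 values of 27 occupy positions 9–10 → average rank (9+10)/2 = 9.5.
Treatment values → pooled ranks: 0→1, 23→5, 27→9.5, 27→9.5, 19→4, 17→2.5
Rank sum = 1 + 5 + 9.5 + 9.5 + 4 + 2.5 = 31.5

31.5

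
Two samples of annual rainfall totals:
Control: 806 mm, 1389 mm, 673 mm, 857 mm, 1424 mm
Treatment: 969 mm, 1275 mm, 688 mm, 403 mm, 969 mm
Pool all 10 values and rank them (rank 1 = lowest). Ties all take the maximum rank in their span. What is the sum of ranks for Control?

30

Sorted (ascending): 403, 673, 688, 806, 857, 969, 969, 1275, 1389, 1424
The 2 values of 969 occupy positions 6–7 → each gets rank 7.
Control values → pooled ranks: 806→4, 1389→9, 673→2, 857→5, 1424→10
Rank sum = 4 + 9 + 2 + 5 + 10 = 30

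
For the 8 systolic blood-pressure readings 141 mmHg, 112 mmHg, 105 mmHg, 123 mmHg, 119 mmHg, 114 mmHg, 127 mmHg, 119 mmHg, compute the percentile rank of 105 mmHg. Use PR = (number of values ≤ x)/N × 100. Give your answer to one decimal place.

12.5

N = 8.
Strictly below 105: 0. Equal to 105: 1.
PR = 1/8 × 100 = 12.5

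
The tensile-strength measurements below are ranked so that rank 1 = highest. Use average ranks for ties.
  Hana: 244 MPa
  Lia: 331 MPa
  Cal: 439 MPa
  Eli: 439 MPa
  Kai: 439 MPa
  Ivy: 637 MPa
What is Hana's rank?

6

Sorted (descending): 637, 439, 439, 439, 331, 244
The 3 values of 439 occupy positions 2–4 → average rank 3.
Hana has value 244 MPa → rank 6.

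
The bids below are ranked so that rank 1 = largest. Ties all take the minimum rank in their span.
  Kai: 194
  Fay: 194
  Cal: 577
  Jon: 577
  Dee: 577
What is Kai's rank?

Sorted (descending): 577, 577, 577, 194, 194
The 3 values of 577 occupy positions 1–3 → each gets rank 1.
The 2 values of 194 occupy positions 4–5 → each gets rank 4.
Kai has value 194 → rank 4.

4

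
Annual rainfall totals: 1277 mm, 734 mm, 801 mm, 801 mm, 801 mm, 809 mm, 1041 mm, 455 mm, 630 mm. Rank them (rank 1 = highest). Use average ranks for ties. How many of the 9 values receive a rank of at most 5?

Sorted (descending): 1277, 1041, 809, 801, 801, 801, 734, 630, 455
The 3 values of 801 occupy positions 4–6 → average rank 5.
Ranks ≤ 5: {1, 2, 3, 5, 5, 5} → 6 values.

6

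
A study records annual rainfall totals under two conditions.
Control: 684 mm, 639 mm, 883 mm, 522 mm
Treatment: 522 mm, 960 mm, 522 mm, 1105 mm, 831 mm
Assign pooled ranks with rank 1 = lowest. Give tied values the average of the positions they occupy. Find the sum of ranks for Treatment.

27

Sorted (ascending): 522, 522, 522, 639, 684, 831, 883, 960, 1105
The 3 values of 522 occupy positions 1–3 → average rank 2.
Treatment values → pooled ranks: 522→2, 960→8, 522→2, 1105→9, 831→6
Rank sum = 2 + 8 + 2 + 9 + 6 = 27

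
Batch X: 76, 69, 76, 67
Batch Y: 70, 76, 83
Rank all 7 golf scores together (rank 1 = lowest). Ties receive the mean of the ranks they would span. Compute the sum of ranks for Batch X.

Sorted (ascending): 67, 69, 70, 76, 76, 76, 83
The 3 values of 76 occupy positions 4–6 → average rank 5.
Batch X values → pooled ranks: 76→5, 69→2, 76→5, 67→1
Rank sum = 5 + 2 + 5 + 1 = 13

13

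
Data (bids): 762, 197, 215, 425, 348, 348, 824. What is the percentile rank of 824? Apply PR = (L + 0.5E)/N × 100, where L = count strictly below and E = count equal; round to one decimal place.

N = 7.
Strictly below 824: 6. Equal to 824: 1.
PR = (6 + 0.5·1)/7 × 100 = 92.9

92.9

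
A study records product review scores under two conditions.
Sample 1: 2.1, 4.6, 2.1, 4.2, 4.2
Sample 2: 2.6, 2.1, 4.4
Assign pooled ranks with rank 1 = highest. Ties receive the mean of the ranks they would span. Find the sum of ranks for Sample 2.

14

Sorted (descending): 4.6, 4.4, 4.2, 4.2, 2.6, 2.1, 2.1, 2.1
The 2 values of 4.2 occupy positions 3–4 → average rank (3+4)/2 = 3.5.
The 3 values of 2.1 occupy positions 6–8 → average rank 7.
Sample 2 values → pooled ranks: 2.6→5, 2.1→7, 4.4→2
Rank sum = 5 + 7 + 2 = 14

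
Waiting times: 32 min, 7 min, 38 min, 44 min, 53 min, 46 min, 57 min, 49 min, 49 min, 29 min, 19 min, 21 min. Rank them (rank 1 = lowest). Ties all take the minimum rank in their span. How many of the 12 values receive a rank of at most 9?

10

Sorted (ascending): 7, 19, 21, 29, 32, 38, 44, 46, 49, 49, 53, 57
The 2 values of 49 occupy positions 9–10 → each gets rank 9.
Ranks ≤ 9: {1, 2, 3, 4, 5, 6, 7, 8, 9, 9} → 10 values.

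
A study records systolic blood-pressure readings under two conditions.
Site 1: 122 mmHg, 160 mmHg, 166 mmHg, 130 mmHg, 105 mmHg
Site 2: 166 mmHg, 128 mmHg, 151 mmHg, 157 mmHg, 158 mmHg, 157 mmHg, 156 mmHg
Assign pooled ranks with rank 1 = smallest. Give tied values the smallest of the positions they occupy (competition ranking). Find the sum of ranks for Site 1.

Sorted (ascending): 105, 122, 128, 130, 151, 156, 157, 157, 158, 160, 166, 166
The 2 values of 157 occupy positions 7–8 → each gets rank 7.
The 2 values of 166 occupy positions 11–12 → each gets rank 11.
Site 1 values → pooled ranks: 122→2, 160→10, 166→11, 130→4, 105→1
Rank sum = 2 + 10 + 11 + 4 + 1 = 28

28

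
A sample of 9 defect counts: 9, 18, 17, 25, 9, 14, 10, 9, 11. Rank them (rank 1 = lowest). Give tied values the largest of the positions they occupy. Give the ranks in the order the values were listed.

Sorted (ascending): 9, 9, 9, 10, 11, 14, 17, 18, 25
The 3 values of 9 occupy positions 1–3 → each gets rank 3.

3, 8, 7, 9, 3, 6, 4, 3, 5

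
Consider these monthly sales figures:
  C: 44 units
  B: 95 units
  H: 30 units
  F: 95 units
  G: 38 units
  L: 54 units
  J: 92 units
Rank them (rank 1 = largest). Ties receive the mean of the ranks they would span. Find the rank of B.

1.5

Sorted (descending): 95, 95, 92, 54, 44, 38, 30
The 2 values of 95 occupy positions 1–2 → average rank (1+2)/2 = 1.5.
B has value 95 units → rank 1.5.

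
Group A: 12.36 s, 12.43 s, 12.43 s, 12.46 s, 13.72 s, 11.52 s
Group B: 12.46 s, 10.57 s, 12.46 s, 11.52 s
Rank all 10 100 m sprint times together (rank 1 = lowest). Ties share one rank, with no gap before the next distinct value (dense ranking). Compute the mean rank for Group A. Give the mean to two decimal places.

Sorted (ascending): 10.57, 11.52, 11.52, 12.36, 12.43, 12.43, 12.46, 12.46, 12.46, 13.72
The 2 values of 11.52 share dense rank 2.
The 2 values of 12.43 share dense rank 4.
The 3 values of 12.46 share dense rank 5.
Remaining distinct values take the next consecutive integers.
Group A values → pooled ranks: 12.36→3, 12.43→4, 12.43→4, 12.46→5, 13.72→6, 11.52→2
Mean rank = (3 + 4 + 4 + 5 + 6 + 2) / 6 = 4.00

4.00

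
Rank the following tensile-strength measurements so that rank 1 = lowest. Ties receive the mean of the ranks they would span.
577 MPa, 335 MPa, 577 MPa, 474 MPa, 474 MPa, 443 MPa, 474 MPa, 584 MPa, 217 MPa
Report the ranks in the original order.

Sorted (ascending): 217, 335, 443, 474, 474, 474, 577, 577, 584
The 3 values of 474 occupy positions 4–6 → average rank 5.
The 2 values of 577 occupy positions 7–8 → average rank (7+8)/2 = 7.5.

7.5, 2, 7.5, 5, 5, 3, 5, 9, 1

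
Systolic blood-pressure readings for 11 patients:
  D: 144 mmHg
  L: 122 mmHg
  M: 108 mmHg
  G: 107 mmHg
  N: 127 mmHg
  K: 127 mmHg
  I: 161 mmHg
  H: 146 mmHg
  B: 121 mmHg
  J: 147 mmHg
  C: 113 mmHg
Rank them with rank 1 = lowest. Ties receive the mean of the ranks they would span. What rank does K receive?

Sorted (ascending): 107, 108, 113, 121, 122, 127, 127, 144, 146, 147, 161
The 2 values of 127 occupy positions 6–7 → average rank (6+7)/2 = 6.5.
K has value 127 mmHg → rank 6.5.

6.5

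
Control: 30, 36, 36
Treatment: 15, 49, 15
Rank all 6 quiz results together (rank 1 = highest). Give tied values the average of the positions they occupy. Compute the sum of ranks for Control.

9

Sorted (descending): 49, 36, 36, 30, 15, 15
The 2 values of 36 occupy positions 2–3 → average rank (2+3)/2 = 2.5.
The 2 values of 15 occupy positions 5–6 → average rank (5+6)/2 = 5.5.
Control values → pooled ranks: 30→4, 36→2.5, 36→2.5
Rank sum = 4 + 2.5 + 2.5 = 9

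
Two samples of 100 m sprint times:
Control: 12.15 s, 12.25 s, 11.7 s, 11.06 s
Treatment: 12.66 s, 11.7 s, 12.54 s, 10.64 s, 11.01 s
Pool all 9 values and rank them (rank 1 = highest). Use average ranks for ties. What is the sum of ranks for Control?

Sorted (descending): 12.66, 12.54, 12.25, 12.15, 11.7, 11.7, 11.06, 11.01, 10.64
The 2 values of 11.7 occupy positions 5–6 → average rank (5+6)/2 = 5.5.
Control values → pooled ranks: 12.15→4, 12.25→3, 11.7→5.5, 11.06→7
Rank sum = 4 + 3 + 5.5 + 7 = 19.5

19.5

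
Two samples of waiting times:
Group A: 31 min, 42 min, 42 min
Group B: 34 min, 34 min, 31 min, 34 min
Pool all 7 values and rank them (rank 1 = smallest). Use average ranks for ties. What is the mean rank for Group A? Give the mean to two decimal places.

4.83

Sorted (ascending): 31, 31, 34, 34, 34, 42, 42
The 2 values of 31 occupy positions 1–2 → average rank (1+2)/2 = 1.5.
The 3 values of 34 occupy positions 3–5 → average rank 4.
The 2 values of 42 occupy positions 6–7 → average rank (6+7)/2 = 6.5.
Group A values → pooled ranks: 31→1.5, 42→6.5, 42→6.5
Mean rank = (1.5 + 6.5 + 6.5) / 3 = 4.83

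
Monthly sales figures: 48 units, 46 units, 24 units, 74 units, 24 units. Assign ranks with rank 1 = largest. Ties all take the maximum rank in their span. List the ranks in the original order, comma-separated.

2, 3, 5, 1, 5

Sorted (descending): 74, 48, 46, 24, 24
The 2 values of 24 occupy positions 4–5 → each gets rank 5.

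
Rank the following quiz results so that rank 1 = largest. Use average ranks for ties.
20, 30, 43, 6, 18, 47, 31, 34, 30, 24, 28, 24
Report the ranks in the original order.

Sorted (descending): 47, 43, 34, 31, 30, 30, 28, 24, 24, 20, 18, 6
The 2 values of 30 occupy positions 5–6 → average rank (5+6)/2 = 5.5.
The 2 values of 24 occupy positions 8–9 → average rank (8+9)/2 = 8.5.

10, 5.5, 2, 12, 11, 1, 4, 3, 5.5, 8.5, 7, 8.5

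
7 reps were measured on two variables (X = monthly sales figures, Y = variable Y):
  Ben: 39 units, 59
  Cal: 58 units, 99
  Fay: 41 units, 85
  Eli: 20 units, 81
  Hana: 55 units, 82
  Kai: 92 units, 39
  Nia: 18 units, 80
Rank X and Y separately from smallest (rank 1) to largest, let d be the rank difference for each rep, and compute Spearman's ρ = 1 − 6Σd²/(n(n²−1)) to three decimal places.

0.107

Ranks of variable 1: 3, 6, 4, 2, 5, 7, 1
Ranks of variable 2: 2, 7, 6, 4, 5, 1, 3
d = r₁ − r₂: 1, -1, -2, -2, 0, 6, -2
d²: 1, 1, 4, 4, 0, 36, 4; Σd² = 50
ρ = 1 − 6·50/(7·48) = 1 − 300/336 = 0.107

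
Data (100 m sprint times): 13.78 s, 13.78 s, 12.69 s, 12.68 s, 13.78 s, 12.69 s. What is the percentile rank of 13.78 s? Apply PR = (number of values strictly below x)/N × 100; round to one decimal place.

50.0

N = 6.
Strictly below 13.78: 3. Equal to 13.78: 3.
PR = 3/6 × 100 = 50.0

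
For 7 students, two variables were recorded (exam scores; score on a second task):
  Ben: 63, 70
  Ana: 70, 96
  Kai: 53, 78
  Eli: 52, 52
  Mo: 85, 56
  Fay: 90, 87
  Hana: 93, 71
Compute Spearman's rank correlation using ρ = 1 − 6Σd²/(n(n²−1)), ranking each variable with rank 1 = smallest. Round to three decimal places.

0.357

Ranks of variable 1: 3, 4, 2, 1, 5, 6, 7
Ranks of variable 2: 3, 7, 5, 1, 2, 6, 4
d = r₁ − r₂: 0, -3, -3, 0, 3, 0, 3
d²: 0, 9, 9, 0, 9, 0, 9; Σd² = 36
ρ = 1 − 6·36/(7·48) = 1 − 216/336 = 0.357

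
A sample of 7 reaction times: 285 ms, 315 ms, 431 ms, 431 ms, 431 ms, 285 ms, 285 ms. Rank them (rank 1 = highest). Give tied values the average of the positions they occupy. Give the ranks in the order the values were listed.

6, 4, 2, 2, 2, 6, 6

Sorted (descending): 431, 431, 431, 315, 285, 285, 285
The 3 values of 431 occupy positions 1–3 → average rank 2.
The 3 values of 285 occupy positions 5–7 → average rank 6.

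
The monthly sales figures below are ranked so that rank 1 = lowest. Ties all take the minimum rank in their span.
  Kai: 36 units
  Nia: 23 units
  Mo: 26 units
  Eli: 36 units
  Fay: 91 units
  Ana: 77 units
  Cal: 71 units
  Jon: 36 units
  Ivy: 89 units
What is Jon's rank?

Sorted (ascending): 23, 26, 36, 36, 36, 71, 77, 89, 91
The 3 values of 36 occupy positions 3–5 → each gets rank 3.
Jon has value 36 units → rank 3.

3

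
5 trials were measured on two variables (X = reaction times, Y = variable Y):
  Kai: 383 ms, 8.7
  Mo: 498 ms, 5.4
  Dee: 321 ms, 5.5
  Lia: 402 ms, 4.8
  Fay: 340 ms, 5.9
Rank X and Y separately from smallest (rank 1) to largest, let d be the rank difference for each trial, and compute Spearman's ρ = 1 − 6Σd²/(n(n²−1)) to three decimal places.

-0.500

Ranks of variable 1: 3, 5, 1, 4, 2
Ranks of variable 2: 5, 2, 3, 1, 4
d = r₁ − r₂: -2, 3, -2, 3, -2
d²: 4, 9, 4, 9, 4; Σd² = 30
ρ = 1 − 6·30/(5·24) = 1 − 180/120 = -0.500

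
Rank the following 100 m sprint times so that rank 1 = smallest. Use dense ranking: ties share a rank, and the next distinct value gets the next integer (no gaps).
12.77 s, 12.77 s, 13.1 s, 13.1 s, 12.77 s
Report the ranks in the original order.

Sorted (ascending): 12.77, 12.77, 12.77, 13.1, 13.1
The 3 values of 12.77 share dense rank 1.
The 2 values of 13.1 share dense rank 2.

1, 1, 2, 2, 1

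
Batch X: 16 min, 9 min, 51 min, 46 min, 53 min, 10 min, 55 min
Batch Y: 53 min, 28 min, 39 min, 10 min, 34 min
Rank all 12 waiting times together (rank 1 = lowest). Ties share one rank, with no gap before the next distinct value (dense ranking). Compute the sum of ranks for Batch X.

40

Sorted (ascending): 9, 10, 10, 16, 28, 34, 39, 46, 51, 53, 53, 55
The 2 values of 10 share dense rank 2.
The 2 values of 53 share dense rank 9.
Remaining distinct values take the next consecutive integers.
Batch X values → pooled ranks: 16→3, 9→1, 51→8, 46→7, 53→9, 10→2, 55→10
Rank sum = 3 + 1 + 8 + 7 + 9 + 2 + 10 = 40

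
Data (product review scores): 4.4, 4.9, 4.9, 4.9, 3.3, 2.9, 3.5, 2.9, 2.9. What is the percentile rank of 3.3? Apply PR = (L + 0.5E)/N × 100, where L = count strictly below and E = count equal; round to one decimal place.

38.9

N = 9.
Strictly below 3.3: 3. Equal to 3.3: 1.
PR = (3 + 0.5·1)/9 × 100 = 38.9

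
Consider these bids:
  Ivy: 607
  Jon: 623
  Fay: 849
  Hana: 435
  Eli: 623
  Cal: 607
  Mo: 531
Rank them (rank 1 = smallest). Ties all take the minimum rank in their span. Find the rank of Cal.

Sorted (ascending): 435, 531, 607, 607, 623, 623, 849
The 2 values of 607 occupy positions 3–4 → each gets rank 3.
The 2 values of 623 occupy positions 5–6 → each gets rank 5.
Cal has value 607 → rank 3.

3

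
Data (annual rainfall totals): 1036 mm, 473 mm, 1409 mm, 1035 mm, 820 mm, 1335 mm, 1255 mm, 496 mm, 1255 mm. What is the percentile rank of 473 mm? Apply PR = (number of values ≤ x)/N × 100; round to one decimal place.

N = 9.
Strictly below 473: 0. Equal to 473: 1.
PR = 1/9 × 100 = 11.1

11.1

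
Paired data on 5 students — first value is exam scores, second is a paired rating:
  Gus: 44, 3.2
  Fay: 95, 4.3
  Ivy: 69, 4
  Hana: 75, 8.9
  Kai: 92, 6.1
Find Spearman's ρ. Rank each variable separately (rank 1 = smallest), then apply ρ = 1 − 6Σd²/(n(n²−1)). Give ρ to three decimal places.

Ranks of variable 1: 1, 5, 2, 3, 4
Ranks of variable 2: 1, 3, 2, 5, 4
d = r₁ − r₂: 0, 2, 0, -2, 0
d²: 0, 4, 0, 4, 0; Σd² = 8
ρ = 1 − 6·8/(5·24) = 1 − 48/120 = 0.600

0.600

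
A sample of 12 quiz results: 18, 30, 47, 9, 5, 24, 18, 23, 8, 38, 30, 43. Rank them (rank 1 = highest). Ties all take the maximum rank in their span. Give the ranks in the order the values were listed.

9, 5, 1, 10, 12, 6, 9, 7, 11, 3, 5, 2

Sorted (descending): 47, 43, 38, 30, 30, 24, 23, 18, 18, 9, 8, 5
The 2 values of 30 occupy positions 4–5 → each gets rank 5.
The 2 values of 18 occupy positions 8–9 → each gets rank 9.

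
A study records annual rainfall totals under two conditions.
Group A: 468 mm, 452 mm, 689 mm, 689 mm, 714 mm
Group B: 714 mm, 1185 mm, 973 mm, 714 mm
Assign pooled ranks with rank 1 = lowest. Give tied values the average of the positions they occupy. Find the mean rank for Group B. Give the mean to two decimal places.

Sorted (ascending): 452, 468, 689, 689, 714, 714, 714, 973, 1185
The 2 values of 689 occupy positions 3–4 → average rank (3+4)/2 = 3.5.
The 3 values of 714 occupy positions 5–7 → average rank 6.
Group B values → pooled ranks: 714→6, 1185→9, 973→8, 714→6
Mean rank = (6 + 9 + 8 + 6) / 4 = 7.25

7.25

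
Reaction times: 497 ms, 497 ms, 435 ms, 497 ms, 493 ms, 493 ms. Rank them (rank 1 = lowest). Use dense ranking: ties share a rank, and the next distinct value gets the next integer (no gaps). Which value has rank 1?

435

Sorted (ascending): 435, 493, 493, 497, 497, 497
The 2 values of 493 share dense rank 2.
The 3 values of 497 share dense rank 3.
Remaining distinct values take the next consecutive integers.
Rank 1 → value 435.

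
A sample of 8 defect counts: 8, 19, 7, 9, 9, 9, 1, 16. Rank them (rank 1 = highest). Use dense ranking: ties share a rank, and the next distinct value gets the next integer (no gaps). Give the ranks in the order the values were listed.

4, 1, 5, 3, 3, 3, 6, 2

Sorted (descending): 19, 16, 9, 9, 9, 8, 7, 1
The 3 values of 9 share dense rank 3.
Remaining distinct values take the next consecutive integers.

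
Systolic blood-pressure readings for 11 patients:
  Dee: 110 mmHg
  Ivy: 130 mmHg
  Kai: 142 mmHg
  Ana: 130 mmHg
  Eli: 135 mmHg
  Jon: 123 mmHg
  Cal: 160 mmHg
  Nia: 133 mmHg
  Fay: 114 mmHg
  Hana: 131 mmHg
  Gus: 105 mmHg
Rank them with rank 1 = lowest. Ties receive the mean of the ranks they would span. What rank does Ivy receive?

5.5

Sorted (ascending): 105, 110, 114, 123, 130, 130, 131, 133, 135, 142, 160
The 2 values of 130 occupy positions 5–6 → average rank (5+6)/2 = 5.5.
Ivy has value 130 mmHg → rank 5.5.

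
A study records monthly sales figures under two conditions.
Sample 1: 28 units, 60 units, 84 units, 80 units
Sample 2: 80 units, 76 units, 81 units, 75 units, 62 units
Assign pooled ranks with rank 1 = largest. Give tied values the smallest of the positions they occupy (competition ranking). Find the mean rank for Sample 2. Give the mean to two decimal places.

4.60

Sorted (descending): 84, 81, 80, 80, 76, 75, 62, 60, 28
The 2 values of 80 occupy positions 3–4 → each gets rank 3.
Sample 2 values → pooled ranks: 80→3, 76→5, 81→2, 75→6, 62→7
Mean rank = (3 + 5 + 2 + 6 + 7) / 5 = 4.60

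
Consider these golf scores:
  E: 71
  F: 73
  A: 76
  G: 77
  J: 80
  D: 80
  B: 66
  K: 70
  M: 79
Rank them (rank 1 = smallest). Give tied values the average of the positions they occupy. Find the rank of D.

8.5

Sorted (ascending): 66, 70, 71, 73, 76, 77, 79, 80, 80
The 2 values of 80 occupy positions 8–9 → average rank (8+9)/2 = 8.5.
D has value 80 → rank 8.5.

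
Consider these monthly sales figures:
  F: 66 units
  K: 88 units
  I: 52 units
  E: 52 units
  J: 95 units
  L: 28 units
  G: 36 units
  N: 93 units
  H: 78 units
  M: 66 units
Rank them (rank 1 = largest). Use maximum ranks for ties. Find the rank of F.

6

Sorted (descending): 95, 93, 88, 78, 66, 66, 52, 52, 36, 28
The 2 values of 66 occupy positions 5–6 → each gets rank 6.
The 2 values of 52 occupy positions 7–8 → each gets rank 8.
F has value 66 units → rank 6.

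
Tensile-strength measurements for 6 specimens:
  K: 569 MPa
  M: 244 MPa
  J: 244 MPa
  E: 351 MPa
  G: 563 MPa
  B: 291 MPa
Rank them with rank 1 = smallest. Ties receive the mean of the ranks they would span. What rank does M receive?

1.5

Sorted (ascending): 244, 244, 291, 351, 563, 569
The 2 values of 244 occupy positions 1–2 → average rank (1+2)/2 = 1.5.
M has value 244 MPa → rank 1.5.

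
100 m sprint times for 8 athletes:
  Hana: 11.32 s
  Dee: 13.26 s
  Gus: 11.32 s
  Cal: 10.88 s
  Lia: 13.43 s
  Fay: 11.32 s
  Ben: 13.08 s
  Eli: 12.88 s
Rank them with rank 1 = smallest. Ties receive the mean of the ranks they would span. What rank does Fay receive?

3

Sorted (ascending): 10.88, 11.32, 11.32, 11.32, 12.88, 13.08, 13.26, 13.43
The 3 values of 11.32 occupy positions 2–4 → average rank 3.
Fay has value 11.32 s → rank 3.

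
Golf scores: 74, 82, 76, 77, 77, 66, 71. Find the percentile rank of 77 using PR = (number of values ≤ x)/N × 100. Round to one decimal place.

N = 7.
Strictly below 77: 4. Equal to 77: 2.
PR = 6/7 × 100 = 85.7

85.7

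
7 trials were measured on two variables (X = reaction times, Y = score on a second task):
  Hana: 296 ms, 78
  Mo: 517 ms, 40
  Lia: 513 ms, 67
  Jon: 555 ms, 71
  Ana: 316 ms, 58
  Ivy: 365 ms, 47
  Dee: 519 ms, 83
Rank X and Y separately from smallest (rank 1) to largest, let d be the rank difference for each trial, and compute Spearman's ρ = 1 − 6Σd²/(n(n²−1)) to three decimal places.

0.143

Ranks of variable 1: 1, 5, 4, 7, 2, 3, 6
Ranks of variable 2: 6, 1, 4, 5, 3, 2, 7
d = r₁ − r₂: -5, 4, 0, 2, -1, 1, -1
d²: 25, 16, 0, 4, 1, 1, 1; Σd² = 48
ρ = 1 − 6·48/(7·48) = 1 − 288/336 = 0.143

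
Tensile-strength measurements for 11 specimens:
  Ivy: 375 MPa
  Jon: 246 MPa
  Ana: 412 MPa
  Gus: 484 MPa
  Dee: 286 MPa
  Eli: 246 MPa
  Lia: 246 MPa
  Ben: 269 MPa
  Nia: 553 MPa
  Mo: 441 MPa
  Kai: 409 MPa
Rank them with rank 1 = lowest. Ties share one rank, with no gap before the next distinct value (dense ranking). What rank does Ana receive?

Sorted (ascending): 246, 246, 246, 269, 286, 375, 409, 412, 441, 484, 553
The 3 values of 246 share dense rank 1.
Remaining distinct values take the next consecutive integers.
Ana has value 412 MPa → rank 6.

6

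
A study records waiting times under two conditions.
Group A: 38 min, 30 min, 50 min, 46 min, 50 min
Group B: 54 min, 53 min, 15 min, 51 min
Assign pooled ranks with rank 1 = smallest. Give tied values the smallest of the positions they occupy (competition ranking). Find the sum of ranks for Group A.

19

Sorted (ascending): 15, 30, 38, 46, 50, 50, 51, 53, 54
The 2 values of 50 occupy positions 5–6 → each gets rank 5.
Group A values → pooled ranks: 38→3, 30→2, 50→5, 46→4, 50→5
Rank sum = 3 + 2 + 5 + 4 + 5 = 19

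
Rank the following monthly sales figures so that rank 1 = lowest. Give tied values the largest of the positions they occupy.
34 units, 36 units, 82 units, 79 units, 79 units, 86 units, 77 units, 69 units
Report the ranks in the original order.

Sorted (ascending): 34, 36, 69, 77, 79, 79, 82, 86
The 2 values of 79 occupy positions 5–6 → each gets rank 6.

1, 2, 7, 6, 6, 8, 4, 3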